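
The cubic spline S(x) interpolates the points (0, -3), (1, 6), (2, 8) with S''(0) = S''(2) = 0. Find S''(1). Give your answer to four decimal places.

With M_i denoting the second derivative at x_i, h_i = 1, 1, and Δ_i = (y_(i+1) − y_i)/h_i = 9, 2:
  1·M_0 + 4·M_1 + 1·M_2 = 6(Δ_1 - Δ_0) = -42
Natural end conditions: M_0 = M_2 = 0.
Solving the tridiagonal system: M_0 = 0, M_1 = -21/2, M_2 = 0.

-10.5000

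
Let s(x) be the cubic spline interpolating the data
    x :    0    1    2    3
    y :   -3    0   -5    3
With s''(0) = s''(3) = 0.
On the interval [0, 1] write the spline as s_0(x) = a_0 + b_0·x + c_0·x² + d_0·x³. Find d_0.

With M_i denoting the second derivative at x_i, h_i = 1, 1, 1, and Δ_i = (y_(i+1) − y_i)/h_i = 3, -5, 8:
  1·M_0 + 4·M_1 + 1·M_2 = 6(Δ_1 - Δ_0) = -48
  1·M_1 + 4·M_2 + 1·M_3 = 6(Δ_2 - Δ_1) = 78
Natural end conditions: M_0 = M_3 = 0.
Forward elimination and back-substitution give M_0 = 0, M_1 = -18, M_2 = 24, M_3 = 0.
On [0, 1], with s_0(x) = a_0 + b_0·x + c_0·x² + d_0·x³: c_0 = M_0/2 = 0, d_0 = (M_1 - M_0)/(6h_0) = -3, b_0 = Δ_0 - h_0(2M_0 + M_1)/6 = 6.

-3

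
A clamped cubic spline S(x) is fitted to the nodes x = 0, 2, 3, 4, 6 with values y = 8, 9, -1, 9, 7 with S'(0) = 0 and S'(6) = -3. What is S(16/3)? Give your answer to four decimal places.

With σ_i denoting the second derivative at x_i, h_i = 2, 1, 1, 2, and Δ_i = (y_(i+1) − y_i)/h_i = 1/2, -10, 10, -1:
  2·σ_0 + 6·σ_1 + 1·σ_2 = 6(Δ_1 - Δ_0) = -63
  1·σ_1 + 4·σ_2 + 1·σ_3 = 6(Δ_2 - Δ_1) = 120
  1·σ_2 + 6·σ_3 + 2·σ_4 = 6(Δ_3 - Δ_2) = -66
Clamped end conditions give two more equations: 2h_0·σ_0 + h_0·σ_1 = 6(Δ_0 - S'(0)) = 3 and h_3·σ_3 + 2h_3·σ_4 = 6(S'(6) - Δ_3) = -12.
Hence σ_0 = 449/40, σ_1 = -419/20, σ_2 = 161/4, σ_3 = -401/20, σ_4 = 281/40.
On [4, 6], S(x) = 9 + 401/40·(x - 4) - 401/40·(x - 4)² + 361/160·(x - 4)³.
With (x - 4) = 4/3: S(16/3) = 2671/270.

9.8926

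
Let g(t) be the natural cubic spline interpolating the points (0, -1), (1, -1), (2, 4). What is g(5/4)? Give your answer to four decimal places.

-0.1602

Let M_i = g''(x_i). Step sizes h_i = 1, 1; slopes of the chords Δ_i = (y_(i+1) - y_i)/h_i = 0, 5.
  1·M_0 + 4·M_1 + 1·M_2 = 6(Δ_1 - Δ_0) = 30
Natural end conditions: M_0 = M_2 = 0.
Forward elimination and back-substitution give M_0 = 0, M_1 = 15/2, M_2 = 0.
On [1, 2], g(t) = -1 + 5/2·(t - 1) + 15/4·(t - 1)² - 5/4·(t - 1)³.
With (t - 1) = 1/4: g(5/4) = -41/256.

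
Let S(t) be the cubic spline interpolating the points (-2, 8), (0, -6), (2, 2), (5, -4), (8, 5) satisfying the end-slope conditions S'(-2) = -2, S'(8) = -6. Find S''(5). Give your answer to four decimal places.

With σ_i denoting the second derivative at x_i, h_i = 2, 2, 3, 3, and Δ_i = (y_(i+1) − y_i)/h_i = -7, 4, -2, 3:
  2·σ_0 + 8·σ_1 + 2·σ_2 = 6(Δ_1 - Δ_0) = 66
  2·σ_1 + 10·σ_2 + 3·σ_3 = 6(Δ_2 - Δ_1) = -36
  3·σ_2 + 12·σ_3 + 3·σ_4 = 6(Δ_3 - Δ_2) = 30
Clamped end conditions give two more equations: 2h_0·σ_0 + h_0·σ_1 = 6(Δ_0 - S'(-2)) = -30 and h_3·σ_3 + 2h_3·σ_4 = 6(S'(8) - Δ_3) = -54.
Solving the tridiagonal system: σ_0 = -509/35, σ_1 = 493/35, σ_2 = -44/5, σ_3 = 278/35, σ_4 = -454/35.

7.9429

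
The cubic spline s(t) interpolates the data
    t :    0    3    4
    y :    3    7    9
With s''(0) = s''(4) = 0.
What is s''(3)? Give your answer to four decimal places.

0.5000

Let σ_i = s''(x_i). Step sizes h_i = 3, 1; slopes of the chords Δ_i = (y_(i+1) - y_i)/h_i = 4/3, 2.
  3·σ_0 + 8·σ_1 + 1·σ_2 = 6(Δ_1 - Δ_0) = 4
Natural end conditions: σ_0 = σ_2 = 0.
Forward elimination and back-substitution give σ_0 = 0, σ_1 = 1/2, σ_2 = 0.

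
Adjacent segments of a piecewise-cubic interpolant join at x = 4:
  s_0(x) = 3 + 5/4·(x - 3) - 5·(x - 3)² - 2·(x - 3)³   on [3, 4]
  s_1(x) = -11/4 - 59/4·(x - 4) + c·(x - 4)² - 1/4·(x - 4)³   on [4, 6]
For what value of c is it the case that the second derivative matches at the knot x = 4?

-11

s_0''(x) = -10 - 12·(x - 3), so s_0''(4) = -22. On the right, s_1''(4) = 2c, so c = -11.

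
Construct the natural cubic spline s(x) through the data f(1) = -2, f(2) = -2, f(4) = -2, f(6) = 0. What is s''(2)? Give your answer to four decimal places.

-0.2727

Write M_i for s''(x_i). With h_i = 1, 2, 2 and divided differences Δ_i = 0, 0, 1, the continuity of s' gives the tridiagonal system
  1·M_0 + 6·M_1 + 2·M_2 = 6(Δ_1 - Δ_0) = 0
  2·M_1 + 8·M_2 + 2·M_3 = 6(Δ_2 - Δ_1) = 6
Natural end conditions: M_0 = M_3 = 0.
Hence M_0 = 0, M_1 = -3/11, M_2 = 9/11, M_3 = 0.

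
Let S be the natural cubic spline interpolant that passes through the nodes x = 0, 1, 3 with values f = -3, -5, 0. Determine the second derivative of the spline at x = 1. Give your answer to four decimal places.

4.5000

Put M_i = S'' at the i-th knot. Here h = (1, 2) and Δ = (-2, 5/2), so the interior equations h_(i-1)·M_(i-1) + 2(h_(i-1)+h_i)·M_i + h_i·M_(i+1) = 6(Δ_i − Δ_(i-1)) read
  1·M_0 + 6·M_1 + 2·M_2 = 6(Δ_1 - Δ_0) = 27
Natural end conditions: M_0 = M_2 = 0.
Hence M_0 = 0, M_1 = 9/2, M_2 = 0.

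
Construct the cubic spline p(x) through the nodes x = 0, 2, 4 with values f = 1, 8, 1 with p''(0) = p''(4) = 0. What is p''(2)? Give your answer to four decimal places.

With m_i denoting the second derivative at x_i, h_i = 2, 2, and Δ_i = (y_(i+1) − y_i)/h_i = 7/2, -7/2:
  2·m_0 + 8·m_1 + 2·m_2 = 6(Δ_1 - Δ_0) = -42
Natural end conditions: m_0 = m_2 = 0.
Solving the tridiagonal system: m_0 = 0, m_1 = -21/4, m_2 = 0.

-5.2500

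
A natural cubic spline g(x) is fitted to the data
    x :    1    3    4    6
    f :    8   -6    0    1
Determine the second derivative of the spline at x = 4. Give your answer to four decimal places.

-7.8857

Put m_i = g'' at the i-th knot. Here h = (2, 1, 2) and Δ = (-7, 6, 1/2), so the interior equations h_(i-1)·m_(i-1) + 2(h_(i-1)+h_i)·m_i + h_i·m_(i+1) = 6(Δ_i − Δ_(i-1)) read
  2·m_0 + 6·m_1 + 1·m_2 = 6(Δ_1 - Δ_0) = 78
  1·m_1 + 6·m_2 + 2·m_3 = 6(Δ_2 - Δ_1) = -33
Natural end conditions: m_0 = m_3 = 0.
Hence m_0 = 0, m_1 = 501/35, m_2 = -276/35, m_3 = 0.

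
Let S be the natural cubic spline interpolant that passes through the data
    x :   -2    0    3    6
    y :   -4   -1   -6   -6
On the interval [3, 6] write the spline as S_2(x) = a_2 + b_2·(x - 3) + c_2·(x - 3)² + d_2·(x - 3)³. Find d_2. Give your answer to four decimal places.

-0.0786

Write σ_i for S''(x_i). With h_i = 2, 3, 3 and divided differences Δ_i = 3/2, -5/3, 0, the continuity of S' gives the tridiagonal system
  2·σ_0 + 10·σ_1 + 3·σ_2 = 6(Δ_1 - Δ_0) = -19
  3·σ_1 + 12·σ_2 + 3·σ_3 = 6(Δ_2 - Δ_1) = 10
Natural end conditions: σ_0 = σ_3 = 0.
Hence σ_0 = 0, σ_1 = -86/37, σ_2 = 157/111, σ_3 = 0.
On [3, 6], with S_2(x) = a_2 + b_2·(x - 3) + c_2·(x - 3)² + d_2·(x - 3)³: c_2 = σ_2/2 = 157/222, d_2 = (σ_3 - σ_2)/(6h_2) = -157/1998, b_2 = Δ_2 - h_2(2σ_2 + σ_3)/6 = -157/111.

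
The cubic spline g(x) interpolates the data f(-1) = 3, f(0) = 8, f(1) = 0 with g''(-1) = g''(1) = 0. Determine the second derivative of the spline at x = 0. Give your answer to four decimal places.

-19.5000

Put σ_i = g'' at the i-th knot. Here h = (1, 1) and Δ = (5, -8), so the interior equations h_(i-1)·σ_(i-1) + 2(h_(i-1)+h_i)·σ_i + h_i·σ_(i+1) = 6(Δ_i − Δ_(i-1)) read
  1·σ_0 + 4·σ_1 + 1·σ_2 = 6(Δ_1 - Δ_0) = -78
Natural end conditions: σ_0 = σ_2 = 0.
Hence σ_0 = 0, σ_1 = -39/2, σ_2 = 0.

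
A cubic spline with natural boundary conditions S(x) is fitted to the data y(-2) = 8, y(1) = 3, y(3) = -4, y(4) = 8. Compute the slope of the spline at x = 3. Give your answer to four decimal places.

With M_i denoting the second derivative at x_i, h_i = 3, 2, 1, and Δ_i = (y_(i+1) − y_i)/h_i = -5/3, -7/2, 12:
  3·M_0 + 10·M_1 + 2·M_2 = 6(Δ_1 - Δ_0) = -11
  2·M_1 + 6·M_2 + 1·M_3 = 6(Δ_2 - Δ_1) = 93
Natural end conditions: M_0 = M_3 = 0.
Hence M_0 = 0, M_1 = -9/2, M_2 = 17, M_3 = 0.
On [3, 4], S'(x) = b_2 + 2c_2·(x - 3) + 3d_2·(x - 3)² with b_2 = Δ_2 - h_2(2M_2 + M_3)/6 = 19/3, c_2 = M_2/2 = 17/2, d_2 = (M_3 - M_2)/(6h_2) = -17/6. So S'(3) = 19/3.

6.3333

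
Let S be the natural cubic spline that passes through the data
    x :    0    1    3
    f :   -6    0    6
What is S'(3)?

Let M_i = S''(x_i). Step sizes h_i = 1, 2; slopes of the chords Δ_i = (y_(i+1) - y_i)/h_i = 6, 3.
  1·M_0 + 6·M_1 + 2·M_2 = 6(Δ_1 - Δ_0) = -18
Natural end conditions: M_0 = M_2 = 0.
Hence M_0 = 0, M_1 = -3, M_2 = 0.
On [1, 3], S'(x) = b_1 + 2c_1·(x - 1) + 3d_1·(x - 1)² with b_1 = Δ_1 - h_1(2M_1 + M_2)/6 = 5, c_1 = M_1/2 = -3/2, d_1 = (M_2 - M_1)/(6h_1) = 1/4. So S'(3) = 2.

2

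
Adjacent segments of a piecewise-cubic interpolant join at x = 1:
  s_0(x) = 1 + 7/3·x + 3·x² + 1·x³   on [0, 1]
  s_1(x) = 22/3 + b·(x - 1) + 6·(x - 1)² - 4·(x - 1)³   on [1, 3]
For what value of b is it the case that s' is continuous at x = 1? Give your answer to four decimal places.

11.3333

s_0'(x) = 7/3 + 6·x + 3·x², so s_0'(1) = 34/3. On the right, s_1'(1) = b, so b = 34/3.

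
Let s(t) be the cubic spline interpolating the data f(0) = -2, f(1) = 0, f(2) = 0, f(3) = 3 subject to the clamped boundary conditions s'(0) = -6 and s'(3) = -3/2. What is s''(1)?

-14

Let M_i = s''(x_i). Step sizes h_i = 1, 1, 1; slopes of the chords Δ_i = (y_(i+1) - y_i)/h_i = 2, 0, 3.
  1·M_0 + 4·M_1 + 1·M_2 = 6(Δ_1 - Δ_0) = -12
  1·M_1 + 4·M_2 + 1·M_3 = 6(Δ_2 - Δ_1) = 18
Clamped end conditions give two more equations: 2h_0·M_0 + h_0·M_1 = 6(Δ_0 - s'(0)) = 48 and h_2·M_2 + 2h_2·M_3 = 6(s'(3) - Δ_2) = -27.
Forward elimination and back-substitution give M_0 = 31, M_1 = -14, M_2 = 13, M_3 = -20.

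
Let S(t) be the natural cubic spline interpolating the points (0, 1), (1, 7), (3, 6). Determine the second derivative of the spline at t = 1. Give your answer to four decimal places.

-6.5000

Write σ_i for S''(x_i). With h_i = 1, 2 and divided differences Δ_i = 6, -1/2, the continuity of S' gives the tridiagonal system
  1·σ_0 + 6·σ_1 + 2·σ_2 = 6(Δ_1 - Δ_0) = -39
Natural end conditions: σ_0 = σ_2 = 0.
Solving: σ_0 = 0, σ_1 = -13/2, σ_2 = 0.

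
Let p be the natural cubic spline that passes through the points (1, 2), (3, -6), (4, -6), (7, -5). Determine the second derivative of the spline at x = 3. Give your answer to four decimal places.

4.0426

With M_i denoting the second derivative at x_i, h_i = 2, 1, 3, and Δ_i = (y_(i+1) − y_i)/h_i = -4, 0, 1/3:
  2·M_0 + 6·M_1 + 1·M_2 = 6(Δ_1 - Δ_0) = 24
  1·M_1 + 8·M_2 + 3·M_3 = 6(Δ_2 - Δ_1) = 2
Natural end conditions: M_0 = M_3 = 0.
Hence M_0 = 0, M_1 = 190/47, M_2 = -12/47, M_3 = 0.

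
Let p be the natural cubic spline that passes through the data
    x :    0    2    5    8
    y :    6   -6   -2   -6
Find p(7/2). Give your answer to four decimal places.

Write M_i for p''(x_i). With h_i = 2, 3, 3 and divided differences Δ_i = -6, 4/3, -4/3, the continuity of p' gives the tridiagonal system
  2·M_0 + 10·M_1 + 3·M_2 = 6(Δ_1 - Δ_0) = 44
  3·M_1 + 12·M_2 + 3·M_3 = 6(Δ_2 - Δ_1) = -16
Natural end conditions: M_0 = M_3 = 0.
Solving the tridiagonal system: M_0 = 0, M_1 = 192/37, M_2 = -292/111, M_3 = 0.
On [2, 5], p(x) = -6 - 94/37·(x - 2) + 96/37·(x - 2)² - 434/999·(x - 2)³.
With (x - 2) = 3/2: p(7/2) = -805/148.

-5.4392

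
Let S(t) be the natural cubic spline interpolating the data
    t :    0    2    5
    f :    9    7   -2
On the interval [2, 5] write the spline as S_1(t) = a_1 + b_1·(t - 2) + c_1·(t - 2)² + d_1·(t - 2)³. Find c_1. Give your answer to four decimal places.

-0.6000

Let M_i = S''(x_i). Step sizes h_i = 2, 3; slopes of the chords Δ_i = (y_(i+1) - y_i)/h_i = -1, -3.
  2·M_0 + 10·M_1 + 3·M_2 = 6(Δ_1 - Δ_0) = -12
Natural end conditions: M_0 = M_2 = 0.
Solving: M_0 = 0, M_1 = -6/5, M_2 = 0.
On [2, 5], with S_1(t) = a_1 + b_1·(t - 2) + c_1·(t - 2)² + d_1·(t - 2)³: c_1 = M_1/2 = -3/5, d_1 = (M_2 - M_1)/(6h_1) = 1/15, b_1 = Δ_1 - h_1(2M_1 + M_2)/6 = -9/5.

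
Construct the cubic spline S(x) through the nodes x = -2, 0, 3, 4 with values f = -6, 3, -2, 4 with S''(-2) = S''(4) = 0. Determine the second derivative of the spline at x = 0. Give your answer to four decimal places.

Let M_i = S''(x_i). Step sizes h_i = 2, 3, 1; slopes of the chords Δ_i = (y_(i+1) - y_i)/h_i = 9/2, -5/3, 6.
  2·M_0 + 10·M_1 + 3·M_2 = 6(Δ_1 - Δ_0) = -37
  3·M_1 + 8·M_2 + 1·M_3 = 6(Δ_2 - Δ_1) = 46
Natural end conditions: M_0 = M_3 = 0.
Solving: M_0 = 0, M_1 = -434/71, M_2 = 571/71, M_3 = 0.

-6.1127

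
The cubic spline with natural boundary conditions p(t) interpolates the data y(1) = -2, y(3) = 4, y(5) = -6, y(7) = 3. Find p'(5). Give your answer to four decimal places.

Put M_i = p'' at the i-th knot. Here h = (2, 2, 2) and Δ = (3, -5, 9/2), so the interior equations h_(i-1)·M_(i-1) + 2(h_(i-1)+h_i)·M_i + h_i·M_(i+1) = 6(Δ_i − Δ_(i-1)) read
  2·M_0 + 8·M_1 + 2·M_2 = 6(Δ_1 - Δ_0) = -48
  2·M_1 + 8·M_2 + 2·M_3 = 6(Δ_2 - Δ_1) = 57
Natural end conditions: M_0 = M_3 = 0.
Hence M_0 = 0, M_1 = -83/10, M_2 = 46/5, M_3 = 0.
On [5, 7], p'(t) = b_2 + 2c_2·(t - 5) + 3d_2·(t - 5)² with b_2 = Δ_2 - h_2(2M_2 + M_3)/6 = -49/30, c_2 = M_2/2 = 23/5, d_2 = (M_3 - M_2)/(6h_2) = -23/30. So p'(5) = -49/30.

-1.6333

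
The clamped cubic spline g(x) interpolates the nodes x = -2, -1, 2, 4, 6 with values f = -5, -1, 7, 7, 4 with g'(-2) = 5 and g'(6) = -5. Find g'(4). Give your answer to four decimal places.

Write M_i for g''(x_i). With h_i = 1, 3, 2, 2 and divided differences Δ_i = 4, 8/3, 0, -3/2, the continuity of g' gives the tridiagonal system
  1·M_0 + 8·M_1 + 3·M_2 = 6(Δ_1 - Δ_0) = -8
  3·M_1 + 10·M_2 + 2·M_3 = 6(Δ_2 - Δ_1) = -16
  2·M_2 + 8·M_3 + 2·M_4 = 6(Δ_3 - Δ_2) = -9
Clamped end conditions give two more equations: 2h_0·M_0 + h_0·M_1 = 6(Δ_0 - g'(-2)) = -6 and h_3·M_3 + 2h_3·M_4 = 6(g'(6) - Δ_3) = -21.
Solving the tridiagonal system: M_0 = -869/288, M_1 = 5/144, M_2 = -505/288, M_3 = 103/144, M_4 = -1615/288.
On [4, 6], g'(x) = b_3 + 2c_3·(x - 4) + 3d_3·(x - 4)² with b_3 = Δ_3 - h_3(2M_3 + M_4)/6 = -31/288, c_3 = M_3/2 = 103/288, d_3 = (M_4 - M_3)/(6h_3) = -607/1152. So g'(4) = -31/288.

-0.1076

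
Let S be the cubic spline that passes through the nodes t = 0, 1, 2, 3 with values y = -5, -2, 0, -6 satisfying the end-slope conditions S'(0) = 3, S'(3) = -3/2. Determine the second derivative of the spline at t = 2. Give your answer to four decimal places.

Put σ_i = S'' at the i-th knot. Here h = (1, 1, 1) and Δ = (3, 2, -6), so the interior equations h_(i-1)·σ_(i-1) + 2(h_(i-1)+h_i)·σ_i + h_i·σ_(i+1) = 6(Δ_i − Δ_(i-1)) read
  1·σ_0 + 4·σ_1 + 1·σ_2 = 6(Δ_1 - Δ_0) = -6
  1·σ_1 + 4·σ_2 + 1·σ_3 = 6(Δ_2 - Δ_1) = -48
Clamped end conditions give two more equations: 2h_0·σ_0 + h_0·σ_1 = 6(Δ_0 - S'(0)) = 0 and h_2·σ_2 + 2h_2·σ_3 = 6(S'(3) - Δ_2) = 27.
Hence σ_0 = -9/5, σ_1 = 18/5, σ_2 = -93/5, σ_3 = 114/5.

-18.6000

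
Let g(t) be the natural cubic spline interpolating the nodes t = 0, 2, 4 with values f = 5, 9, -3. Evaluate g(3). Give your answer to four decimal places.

Let M_i = g''(x_i). Step sizes h_i = 2, 2; slopes of the chords Δ_i = (y_(i+1) - y_i)/h_i = 2, -6.
  2·M_0 + 8·M_1 + 2·M_2 = 6(Δ_1 - Δ_0) = -48
Natural end conditions: M_0 = M_2 = 0.
Solving the tridiagonal system: M_0 = 0, M_1 = -6, M_2 = 0.
On [2, 4], g(t) = 9 - 2·(t - 2) - 3·(t - 2)² + 1/2·(t - 2)³.
With (t - 2) = 1: g(3) = 9/2.

4.5000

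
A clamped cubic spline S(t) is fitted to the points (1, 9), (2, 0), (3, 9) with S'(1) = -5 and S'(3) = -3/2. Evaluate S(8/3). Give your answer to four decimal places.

7.0093

With M_i denoting the second derivative at x_i, h_i = 1, 1, and Δ_i = (y_(i+1) − y_i)/h_i = -9, 9:
  1·M_0 + 4·M_1 + 1·M_2 = 6(Δ_1 - Δ_0) = 108
Clamped end conditions give two more equations: 2h_0·M_0 + h_0·M_1 = 6(Δ_0 - S'(1)) = -24 and h_1·M_1 + 2h_1·M_2 = 6(S'(3) - Δ_1) = -63.
Hence M_0 = -149/4, M_1 = 101/2, M_2 = -227/4.
On [2, 3], S(t) = 0 + 13/8·(t - 2) + 101/4·(t - 2)² - 143/8·(t - 2)³.
With (t - 2) = 2/3: S(8/3) = 757/108.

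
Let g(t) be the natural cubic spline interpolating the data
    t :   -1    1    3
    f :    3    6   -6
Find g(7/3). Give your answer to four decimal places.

Let m_i = g''(x_i). Step sizes h_i = 2, 2; slopes of the chords Δ_i = (y_(i+1) - y_i)/h_i = 3/2, -6.
  2·m_0 + 8·m_1 + 2·m_2 = 6(Δ_1 - Δ_0) = -45
Natural end conditions: m_0 = m_2 = 0.
Solving: m_0 = 0, m_1 = -45/8, m_2 = 0.
On [1, 3], g(t) = 6 - 9/4·(t - 1) - 45/16·(t - 1)² + 15/32·(t - 1)³.
With (t - 1) = 4/3: g(7/3) = -8/9.

-0.8889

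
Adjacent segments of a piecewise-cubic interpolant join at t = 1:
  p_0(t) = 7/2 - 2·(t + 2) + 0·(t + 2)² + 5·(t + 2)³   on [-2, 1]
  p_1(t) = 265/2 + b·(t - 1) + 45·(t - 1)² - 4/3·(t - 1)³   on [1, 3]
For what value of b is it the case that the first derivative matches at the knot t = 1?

133

p_0'(t) = -2 + 0·(t + 2) + 15·(t + 2)², so p_0'(1) = 133. On the right, p_1'(1) = b, so b = 133.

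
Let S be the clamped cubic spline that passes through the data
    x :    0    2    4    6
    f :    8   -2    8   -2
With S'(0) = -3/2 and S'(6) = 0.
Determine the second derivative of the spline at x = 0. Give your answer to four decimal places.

Let M_i = S''(x_i). Step sizes h_i = 2, 2, 2; slopes of the chords Δ_i = (y_(i+1) - y_i)/h_i = -5, 5, -5.
  2·M_0 + 8·M_1 + 2·M_2 = 6(Δ_1 - Δ_0) = 60
  2·M_1 + 8·M_2 + 2·M_3 = 6(Δ_2 - Δ_1) = -60
Clamped end conditions give two more equations: 2h_0·M_0 + h_0·M_1 = 6(Δ_0 - S'(0)) = -21 and h_2·M_2 + 2h_2·M_3 = 6(S'(6) - Δ_2) = 30.
Hence M_0 = -62/5, M_1 = 143/10, M_2 = -74/5, M_3 = 149/10.

-12.4000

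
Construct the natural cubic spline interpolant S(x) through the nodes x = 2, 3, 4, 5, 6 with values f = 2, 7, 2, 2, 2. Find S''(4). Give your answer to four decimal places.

Put M_i = S'' at the i-th knot. Here h = (1, 1, 1, 1) and Δ = (5, -5, 0, 0), so the interior equations h_(i-1)·M_(i-1) + 2(h_(i-1)+h_i)·M_i + h_i·M_(i+1) = 6(Δ_i − Δ_(i-1)) read
  1·M_0 + 4·M_1 + 1·M_2 = 6(Δ_1 - Δ_0) = -60
  1·M_1 + 4·M_2 + 1·M_3 = 6(Δ_2 - Δ_1) = 30
  1·M_2 + 4·M_3 + 1·M_4 = 6(Δ_3 - Δ_2) = 0
Natural end conditions: M_0 = M_4 = 0.
Forward elimination and back-substitution give M_0 = 0, M_1 = -255/14, M_2 = 90/7, M_3 = -45/14, M_4 = 0.

12.8571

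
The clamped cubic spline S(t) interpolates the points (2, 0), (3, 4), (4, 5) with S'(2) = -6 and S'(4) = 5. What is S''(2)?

Let M_i = S''(x_i). Step sizes h_i = 1, 1; slopes of the chords Δ_i = (y_(i+1) - y_i)/h_i = 4, 1.
  1·M_0 + 4·M_1 + 1·M_2 = 6(Δ_1 - Δ_0) = -18
Clamped end conditions give two more equations: 2h_0·M_0 + h_0·M_1 = 6(Δ_0 - S'(2)) = 60 and h_1·M_1 + 2h_1·M_2 = 6(S'(4) - Δ_1) = 24.
Forward elimination and back-substitution give M_0 = 40, M_1 = -20, M_2 = 22.

40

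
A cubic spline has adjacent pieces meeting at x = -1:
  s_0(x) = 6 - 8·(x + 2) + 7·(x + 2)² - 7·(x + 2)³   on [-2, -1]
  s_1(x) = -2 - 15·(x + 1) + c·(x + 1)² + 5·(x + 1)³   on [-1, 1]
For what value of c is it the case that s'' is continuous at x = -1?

s_0''(x) = 14 - 42·(x + 2), so s_0''(-1) = -28. On the right, s_1''(-1) = 2c, so c = -14.

-14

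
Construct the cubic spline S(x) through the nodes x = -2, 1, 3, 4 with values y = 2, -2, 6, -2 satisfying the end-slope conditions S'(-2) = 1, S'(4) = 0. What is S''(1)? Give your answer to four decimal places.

9.5088

Write M_i for S''(x_i). With h_i = 3, 2, 1 and divided differences Δ_i = -4/3, 4, -8, the continuity of S' gives the tridiagonal system
  3·M_0 + 10·M_1 + 2·M_2 = 6(Δ_1 - Δ_0) = 32
  2·M_1 + 6·M_2 + 1·M_3 = 6(Δ_2 - Δ_1) = -72
Clamped end conditions give two more equations: 2h_0·M_0 + h_0·M_1 = 6(Δ_0 - S'(-2)) = -14 and h_2·M_2 + 2h_2·M_3 = 6(S'(4) - Δ_2) = 48.
Forward elimination and back-substitution give M_0 = -404/57, M_1 = 542/57, M_2 = -1192/57, M_3 = 1964/57.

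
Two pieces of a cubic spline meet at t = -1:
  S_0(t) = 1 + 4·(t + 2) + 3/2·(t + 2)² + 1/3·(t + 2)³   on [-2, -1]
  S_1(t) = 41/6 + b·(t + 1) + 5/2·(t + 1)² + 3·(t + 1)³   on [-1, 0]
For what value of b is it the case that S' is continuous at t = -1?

8

S_0'(t) = 4 + 3·(t + 2) + 1·(t + 2)², so S_0'(-1) = 8. On the right, S_1'(-1) = b, so b = 8.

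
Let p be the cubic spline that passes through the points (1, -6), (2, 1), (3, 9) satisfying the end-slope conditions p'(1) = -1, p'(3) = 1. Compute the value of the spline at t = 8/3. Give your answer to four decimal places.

Let σ_i = p''(x_i). Step sizes h_i = 1, 1; slopes of the chords Δ_i = (y_(i+1) - y_i)/h_i = 7, 8.
  1·σ_0 + 4·σ_1 + 1·σ_2 = 6(Δ_1 - Δ_0) = 6
Clamped end conditions give two more equations: 2h_0·σ_0 + h_0·σ_1 = 6(Δ_0 - p'(1)) = 48 and h_1·σ_1 + 2h_1·σ_2 = 6(p'(3) - Δ_1) = -42.
Hence σ_0 = 47/2, σ_1 = 1, σ_2 = -43/2.
On [2, 3], p(t) = 1 + 45/4·(t - 2) + 1/2·(t - 2)² - 15/4·(t - 2)³.
With (t - 2) = 2/3: p(8/3) = 137/18.

7.6111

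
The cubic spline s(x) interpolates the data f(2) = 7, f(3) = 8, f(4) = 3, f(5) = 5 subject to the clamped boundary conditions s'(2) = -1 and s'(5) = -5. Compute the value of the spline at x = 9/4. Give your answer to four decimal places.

7.1406

With M_i denoting the second derivative at x_i, h_i = 1, 1, 1, and Δ_i = (y_(i+1) − y_i)/h_i = 1, -5, 2:
  1·M_0 + 4·M_1 + 1·M_2 = 6(Δ_1 - Δ_0) = -36
  1·M_1 + 4·M_2 + 1·M_3 = 6(Δ_2 - Δ_1) = 42
Clamped end conditions give two more equations: 2h_0·M_0 + h_0·M_1 = 6(Δ_0 - s'(2)) = 12 and h_2·M_2 + 2h_2·M_3 = 6(s'(5) - Δ_2) = -42.
Solving: M_0 = 46/3, M_1 = -56/3, M_2 = 70/3, M_3 = -98/3.
On [2, 3], s(x) = 7 - 1·(x - 2) + 23/3·(x - 2)² - 17/3·(x - 2)³.
With (x - 2) = 1/4: s(9/4) = 457/64.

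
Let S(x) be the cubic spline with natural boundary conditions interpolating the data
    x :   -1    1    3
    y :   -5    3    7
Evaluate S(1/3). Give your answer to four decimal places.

Let M_i = S''(x_i). Step sizes h_i = 2, 2; slopes of the chords Δ_i = (y_(i+1) - y_i)/h_i = 4, 2.
  2·M_0 + 8·M_1 + 2·M_2 = 6(Δ_1 - Δ_0) = -12
Natural end conditions: M_0 = M_2 = 0.
Hence M_0 = 0, M_1 = -3/2, M_2 = 0.
On [-1, 1], S(x) = -5 + 9/2·(x + 1) + 0·(x + 1)² - 1/8·(x + 1)³.
With (x + 1) = 4/3: S(1/3) = 19/27.

0.7037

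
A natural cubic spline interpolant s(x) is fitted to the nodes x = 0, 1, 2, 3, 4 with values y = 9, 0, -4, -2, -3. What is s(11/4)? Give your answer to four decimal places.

-2.4933

Put M_i = s'' at the i-th knot. Here h = (1, 1, 1, 1) and Δ = (-9, -4, 2, -1), so the interior equations h_(i-1)·M_(i-1) + 2(h_(i-1)+h_i)·M_i + h_i·M_(i+1) = 6(Δ_i − Δ_(i-1)) read
  1·M_0 + 4·M_1 + 1·M_2 = 6(Δ_1 - Δ_0) = 30
  1·M_1 + 4·M_2 + 1·M_3 = 6(Δ_2 - Δ_1) = 36
  1·M_2 + 4·M_3 + 1·M_4 = 6(Δ_3 - Δ_2) = -18
Natural end conditions: M_0 = M_4 = 0.
Solving: M_0 = 0, M_1 = 36/7, M_2 = 66/7, M_3 = -48/7, M_4 = 0.
On [2, 3], s(x) = -4 + 0·(x - 2) + 33/7·(x - 2)² - 19/7·(x - 2)³.
With (x - 2) = 3/4: s(11/4) = -1117/448.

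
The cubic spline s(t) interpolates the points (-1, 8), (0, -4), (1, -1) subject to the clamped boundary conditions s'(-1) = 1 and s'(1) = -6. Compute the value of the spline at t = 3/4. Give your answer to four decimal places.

Let M_i = s''(x_i). Step sizes h_i = 1, 1; slopes of the chords Δ_i = (y_(i+1) - y_i)/h_i = -12, 3.
  1·M_0 + 4·M_1 + 1·M_2 = 6(Δ_1 - Δ_0) = 90
Clamped end conditions give two more equations: 2h_0·M_0 + h_0·M_1 = 6(Δ_0 - s'(-1)) = -78 and h_1·M_1 + 2h_1·M_2 = 6(s'(1) - Δ_1) = -54.
Forward elimination and back-substitution give M_0 = -65, M_1 = 52, M_2 = -53.
On [0, 1], s(t) = -4 - 11/2·t + 26·t² - 35/2·t³.
With t = 3/4: s(3/4) = -113/128.

-0.8828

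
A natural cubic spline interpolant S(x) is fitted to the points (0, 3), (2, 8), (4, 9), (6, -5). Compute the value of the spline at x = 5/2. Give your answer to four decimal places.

With M_i denoting the second derivative at x_i, h_i = 2, 2, 2, and Δ_i = (y_(i+1) − y_i)/h_i = 5/2, 1/2, -7:
  2·M_0 + 8·M_1 + 2·M_2 = 6(Δ_1 - Δ_0) = -12
  2·M_1 + 8·M_2 + 2·M_3 = 6(Δ_2 - Δ_1) = -45
Natural end conditions: M_0 = M_3 = 0.
Forward elimination and back-substitution give M_0 = 0, M_1 = -1/10, M_2 = -28/5, M_3 = 0.
On [2, 4], S(x) = 8 + 73/30·(x - 2) - 1/20·(x - 2)² - 11/24·(x - 2)³.
With (x - 2) = 1/2: S(5/2) = 2927/320.

9.1469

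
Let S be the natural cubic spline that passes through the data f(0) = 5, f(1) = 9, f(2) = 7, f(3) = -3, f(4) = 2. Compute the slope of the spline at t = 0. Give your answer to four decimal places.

Let m_i = S''(x_i). Step sizes h_i = 1, 1, 1, 1; slopes of the chords Δ_i = (y_(i+1) - y_i)/h_i = 4, -2, -10, 5.
  1·m_0 + 4·m_1 + 1·m_2 = 6(Δ_1 - Δ_0) = -36
  1·m_1 + 4·m_2 + 1·m_3 = 6(Δ_2 - Δ_1) = -48
  1·m_2 + 4·m_3 + 1·m_4 = 6(Δ_3 - Δ_2) = 90
Natural end conditions: m_0 = m_4 = 0.
Solving the tridiagonal system: m_0 = 0, m_1 = -129/28, m_2 = -123/7, m_3 = 753/28, m_4 = 0.
On [0, 1], S'(t) = b_0 + 2c_0·t + 3d_0·t² with b_0 = Δ_0 - h_0(2m_0 + m_1)/6 = 267/56, c_0 = m_0/2 = 0, d_0 = (m_1 - m_0)/(6h_0) = -43/56. So S'(0) = 267/56.

4.7679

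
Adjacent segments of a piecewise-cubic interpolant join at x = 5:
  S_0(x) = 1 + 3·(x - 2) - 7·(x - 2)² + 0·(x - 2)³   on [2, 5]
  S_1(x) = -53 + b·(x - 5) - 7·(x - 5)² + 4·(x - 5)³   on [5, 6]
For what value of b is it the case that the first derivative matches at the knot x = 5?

-39

S_0'(x) = 3 - 14·(x - 2) + 0·(x - 2)², so S_0'(5) = -39. On the right, S_1'(5) = b, so b = -39.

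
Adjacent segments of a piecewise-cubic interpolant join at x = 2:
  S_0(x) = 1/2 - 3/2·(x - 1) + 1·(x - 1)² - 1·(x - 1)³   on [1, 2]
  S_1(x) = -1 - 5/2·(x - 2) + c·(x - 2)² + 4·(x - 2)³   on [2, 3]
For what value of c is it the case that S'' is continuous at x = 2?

-2

S_0''(x) = 2 - 6·(x - 1), so S_0''(2) = -4. On the right, S_1''(2) = 2c, so c = -2.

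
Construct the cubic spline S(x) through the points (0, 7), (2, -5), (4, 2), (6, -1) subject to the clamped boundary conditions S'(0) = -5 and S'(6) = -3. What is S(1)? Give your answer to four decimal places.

0.0667

Put m_i = S'' at the i-th knot. Here h = (2, 2, 2) and Δ = (-6, 7/2, -3/2), so the interior equations h_(i-1)·m_(i-1) + 2(h_(i-1)+h_i)·m_i + h_i·m_(i+1) = 6(Δ_i − Δ_(i-1)) read
  2·m_0 + 8·m_1 + 2·m_2 = 6(Δ_1 - Δ_0) = 57
  2·m_1 + 8·m_2 + 2·m_3 = 6(Δ_2 - Δ_1) = -30
Clamped end conditions give two more equations: 2h_0·m_0 + h_0·m_1 = 6(Δ_0 - S'(0)) = -6 and h_2·m_2 + 2h_2·m_3 = 6(S'(6) - Δ_2) = -9.
Hence m_0 = -101/15, m_1 = 157/15, m_2 = -199/30, m_3 = 16/15.
On [0, 2], S(x) = 7 - 5·x - 101/30·x² + 43/30·x³.
With x = 1: S(1) = 1/15.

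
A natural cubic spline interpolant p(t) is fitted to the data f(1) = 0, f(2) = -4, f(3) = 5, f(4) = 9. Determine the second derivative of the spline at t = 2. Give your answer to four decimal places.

22.8000

Let M_i = p''(x_i). Step sizes h_i = 1, 1, 1; slopes of the chords Δ_i = (y_(i+1) - y_i)/h_i = -4, 9, 4.
  1·M_0 + 4·M_1 + 1·M_2 = 6(Δ_1 - Δ_0) = 78
  1·M_1 + 4·M_2 + 1·M_3 = 6(Δ_2 - Δ_1) = -30
Natural end conditions: M_0 = M_3 = 0.
Solving the tridiagonal system: M_0 = 0, M_1 = 114/5, M_2 = -66/5, M_3 = 0.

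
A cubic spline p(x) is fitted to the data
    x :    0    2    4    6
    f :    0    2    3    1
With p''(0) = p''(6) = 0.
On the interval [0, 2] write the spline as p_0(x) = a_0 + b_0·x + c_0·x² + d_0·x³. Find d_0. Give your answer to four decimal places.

-0.0083

Put M_i = p'' at the i-th knot. Here h = (2, 2, 2) and Δ = (1, 1/2, -1), so the interior equations h_(i-1)·M_(i-1) + 2(h_(i-1)+h_i)·M_i + h_i·M_(i+1) = 6(Δ_i − Δ_(i-1)) read
  2·M_0 + 8·M_1 + 2·M_2 = 6(Δ_1 - Δ_0) = -3
  2·M_1 + 8·M_2 + 2·M_3 = 6(Δ_2 - Δ_1) = -9
Natural end conditions: M_0 = M_3 = 0.
Solving: M_0 = 0, M_1 = -1/10, M_2 = -11/10, M_3 = 0.
On [0, 2], with p_0(x) = a_0 + b_0·x + c_0·x² + d_0·x³: c_0 = M_0/2 = 0, d_0 = (M_1 - M_0)/(6h_0) = -1/120, b_0 = Δ_0 - h_0(2M_0 + M_1)/6 = 31/30.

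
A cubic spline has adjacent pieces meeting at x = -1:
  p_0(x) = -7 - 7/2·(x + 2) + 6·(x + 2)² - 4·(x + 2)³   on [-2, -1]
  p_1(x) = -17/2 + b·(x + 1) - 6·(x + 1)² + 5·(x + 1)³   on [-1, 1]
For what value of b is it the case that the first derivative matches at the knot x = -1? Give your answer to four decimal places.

-3.5000

p_0'(x) = -7/2 + 12·(x + 2) - 12·(x + 2)², so p_0'(-1) = -7/2. On the right, p_1'(-1) = b, so b = -7/2.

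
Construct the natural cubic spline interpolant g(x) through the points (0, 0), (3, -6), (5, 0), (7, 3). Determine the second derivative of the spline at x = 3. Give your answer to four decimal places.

Put m_i = g'' at the i-th knot. Here h = (3, 2, 2) and Δ = (-2, 3, 3/2), so the interior equations h_(i-1)·m_(i-1) + 2(h_(i-1)+h_i)·m_i + h_i·m_(i+1) = 6(Δ_i − Δ_(i-1)) read
  3·m_0 + 10·m_1 + 2·m_2 = 6(Δ_1 - Δ_0) = 30
  2·m_1 + 8·m_2 + 2·m_3 = 6(Δ_2 - Δ_1) = -9
Natural end conditions: m_0 = m_3 = 0.
Forward elimination and back-substitution give m_0 = 0, m_1 = 129/38, m_2 = -75/38, m_3 = 0.

3.3947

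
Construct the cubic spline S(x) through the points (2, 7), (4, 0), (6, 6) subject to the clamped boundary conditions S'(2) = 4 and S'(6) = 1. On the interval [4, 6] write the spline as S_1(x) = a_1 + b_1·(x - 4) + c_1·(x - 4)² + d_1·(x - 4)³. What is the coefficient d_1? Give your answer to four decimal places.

Let M_i = S''(x_i). Step sizes h_i = 2, 2; slopes of the chords Δ_i = (y_(i+1) - y_i)/h_i = -7/2, 3.
  2·M_0 + 8·M_1 + 2·M_2 = 6(Δ_1 - Δ_0) = 39
Clamped end conditions give two more equations: 2h_0·M_0 + h_0·M_1 = 6(Δ_0 - S'(2)) = -45 and h_1·M_1 + 2h_1·M_2 = 6(S'(6) - Δ_1) = -12.
Forward elimination and back-substitution give M_0 = -135/8, M_1 = 45/4, M_2 = -69/8.
On [4, 6], with S_1(x) = a_1 + b_1·(x - 4) + c_1·(x - 4)² + d_1·(x - 4)³: c_1 = M_1/2 = 45/8, d_1 = (M_2 - M_1)/(6h_1) = -53/32, b_1 = Δ_1 - h_1(2M_1 + M_2)/6 = -13/8.

-1.6563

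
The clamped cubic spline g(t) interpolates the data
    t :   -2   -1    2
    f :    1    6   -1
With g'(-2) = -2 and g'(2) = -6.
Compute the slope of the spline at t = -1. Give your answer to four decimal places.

6.2500

Let M_i = g''(x_i). Step sizes h_i = 1, 3; slopes of the chords Δ_i = (y_(i+1) - y_i)/h_i = 5, -7/3.
  1·M_0 + 8·M_1 + 3·M_2 = 6(Δ_1 - Δ_0) = -44
Clamped end conditions give two more equations: 2h_0·M_0 + h_0·M_1 = 6(Δ_0 - g'(-2)) = 42 and h_1·M_1 + 2h_1·M_2 = 6(g'(2) - Δ_1) = -22.
Forward elimination and back-substitution give M_0 = 51/2, M_1 = -9, M_2 = 5/6.
On [-1, 2], g'(t) = b_1 + 2c_1·(t + 1) + 3d_1·(t + 1)² with b_1 = Δ_1 - h_1(2M_1 + M_2)/6 = 25/4, c_1 = M_1/2 = -9/2, d_1 = (M_2 - M_1)/(6h_1) = 59/108. So g'(-1) = 25/4.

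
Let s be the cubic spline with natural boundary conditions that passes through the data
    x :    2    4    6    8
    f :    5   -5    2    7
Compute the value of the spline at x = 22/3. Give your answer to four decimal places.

Let σ_i = s''(x_i). Step sizes h_i = 2, 2, 2; slopes of the chords Δ_i = (y_(i+1) - y_i)/h_i = -5, 7/2, 5/2.
  2·σ_0 + 8·σ_1 + 2·σ_2 = 6(Δ_1 - Δ_0) = 51
  2·σ_1 + 8·σ_2 + 2·σ_3 = 6(Δ_2 - Δ_1) = -6
Natural end conditions: σ_0 = σ_3 = 0.
Solving: σ_0 = 0, σ_1 = 7, σ_2 = -5/2, σ_3 = 0.
On [6, 8], s(x) = 2 + 25/6·(x - 6) - 5/4·(x - 6)² + 5/24·(x - 6)³.
With (x - 6) = 4/3: s(22/3) = 472/81.

5.8272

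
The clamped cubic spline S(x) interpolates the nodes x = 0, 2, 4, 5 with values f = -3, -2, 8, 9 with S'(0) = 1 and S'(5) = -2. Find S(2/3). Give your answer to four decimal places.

-2.8824

Put M_i = S'' at the i-th knot. Here h = (2, 2, 1) and Δ = (1/2, 5, 1), so the interior equations h_(i-1)·M_(i-1) + 2(h_(i-1)+h_i)·M_i + h_i·M_(i+1) = 6(Δ_i − Δ_(i-1)) read
  2·M_0 + 8·M_1 + 2·M_2 = 6(Δ_1 - Δ_0) = 27
  2·M_1 + 6·M_2 + 1·M_3 = 6(Δ_2 - Δ_1) = -24
Clamped end conditions give two more equations: 2h_0·M_0 + h_0·M_1 = 6(Δ_0 - S'(0)) = -3 and h_2·M_2 + 2h_2·M_3 = 6(S'(5) - Δ_2) = -18.
Hence M_0 = -159/46, M_1 = 249/46, M_2 = -108/23, M_3 = -153/23.
On [0, 2], S(x) = -3 + 1·x - 159/92·x² + 17/23·x³.
With x = 2/3: S(2/3) = -1790/621.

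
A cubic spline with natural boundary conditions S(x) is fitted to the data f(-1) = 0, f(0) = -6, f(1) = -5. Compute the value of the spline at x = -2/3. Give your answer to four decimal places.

With M_i denoting the second derivative at x_i, h_i = 1, 1, and Δ_i = (y_(i+1) − y_i)/h_i = -6, 1:
  1·M_0 + 4·M_1 + 1·M_2 = 6(Δ_1 - Δ_0) = 42
Natural end conditions: M_0 = M_2 = 0.
Solving: M_0 = 0, M_1 = 21/2, M_2 = 0.
On [-1, 0], S(x) = 0 - 31/4·(x + 1) + 0·(x + 1)² + 7/4·(x + 1)³.
With (x + 1) = 1/3: S(-2/3) = -68/27.

-2.5185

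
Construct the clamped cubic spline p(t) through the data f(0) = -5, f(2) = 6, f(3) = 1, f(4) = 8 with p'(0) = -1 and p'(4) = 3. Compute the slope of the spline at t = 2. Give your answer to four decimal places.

Let M_i = p''(x_i). Step sizes h_i = 2, 1, 1; slopes of the chords Δ_i = (y_(i+1) - y_i)/h_i = 11/2, -5, 7.
  2·M_0 + 6·M_1 + 1·M_2 = 6(Δ_1 - Δ_0) = -63
  1·M_1 + 4·M_2 + 1·M_3 = 6(Δ_2 - Δ_1) = 72
Clamped end conditions give two more equations: 2h_0·M_0 + h_0·M_1 = 6(Δ_0 - p'(0)) = 39 and h_2·M_2 + 2h_2·M_3 = 6(p'(4) - Δ_2) = -24.
Solving: M_0 = 463/22, M_1 = -497/22, M_2 = 335/11, M_3 = -599/22.
On [2, 3], p'(t) = b_1 + 2c_1·(t - 2) + 3d_1·(t - 2)² with b_1 = Δ_1 - h_1(2M_1 + M_2)/6 = -28/11, c_1 = M_1/2 = -497/44, d_1 = (M_2 - M_1)/(6h_1) = 389/44. So p'(2) = -28/11.

-2.5455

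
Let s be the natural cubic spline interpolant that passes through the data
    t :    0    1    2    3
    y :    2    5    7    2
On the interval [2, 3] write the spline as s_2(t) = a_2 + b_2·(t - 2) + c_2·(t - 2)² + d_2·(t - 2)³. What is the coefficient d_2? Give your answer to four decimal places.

1.8000

With m_i denoting the second derivative at x_i, h_i = 1, 1, 1, and Δ_i = (y_(i+1) − y_i)/h_i = 3, 2, -5:
  1·m_0 + 4·m_1 + 1·m_2 = 6(Δ_1 - Δ_0) = -6
  1·m_1 + 4·m_2 + 1·m_3 = 6(Δ_2 - Δ_1) = -42
Natural end conditions: m_0 = m_3 = 0.
Solving: m_0 = 0, m_1 = 6/5, m_2 = -54/5, m_3 = 0.
On [2, 3], with s_2(t) = a_2 + b_2·(t - 2) + c_2·(t - 2)² + d_2·(t - 2)³: c_2 = m_2/2 = -27/5, d_2 = (m_3 - m_2)/(6h_2) = 9/5, b_2 = Δ_2 - h_2(2m_2 + m_3)/6 = -7/5.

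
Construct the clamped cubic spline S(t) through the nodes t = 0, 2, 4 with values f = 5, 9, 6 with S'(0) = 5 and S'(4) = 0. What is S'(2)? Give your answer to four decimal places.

-0.8750

Put M_i = S'' at the i-th knot. Here h = (2, 2) and Δ = (2, -3/2), so the interior equations h_(i-1)·M_(i-1) + 2(h_(i-1)+h_i)·M_i + h_i·M_(i+1) = 6(Δ_i − Δ_(i-1)) read
  2·M_0 + 8·M_1 + 2·M_2 = 6(Δ_1 - Δ_0) = -21
Clamped end conditions give two more equations: 2h_0·M_0 + h_0·M_1 = 6(Δ_0 - S'(0)) = -18 and h_1·M_1 + 2h_1·M_2 = 6(S'(4) - Δ_1) = 9.
Hence M_0 = -25/8, M_1 = -11/4, M_2 = 29/8.
On [2, 4], S'(t) = b_1 + 2c_1·(t - 2) + 3d_1·(t - 2)² with b_1 = Δ_1 - h_1(2M_1 + M_2)/6 = -7/8, c_1 = M_1/2 = -11/8, d_1 = (M_2 - M_1)/(6h_1) = 17/32. So S'(2) = -7/8.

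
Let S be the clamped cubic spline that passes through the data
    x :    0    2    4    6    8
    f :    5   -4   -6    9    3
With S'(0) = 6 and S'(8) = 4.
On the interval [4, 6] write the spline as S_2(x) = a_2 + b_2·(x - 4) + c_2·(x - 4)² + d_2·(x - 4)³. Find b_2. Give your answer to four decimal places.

Put M_i = S'' at the i-th knot. Here h = (2, 2, 2, 2) and Δ = (-9/2, -1, 15/2, -3), so the interior equations h_(i-1)·M_(i-1) + 2(h_(i-1)+h_i)·M_i + h_i·M_(i+1) = 6(Δ_i − Δ_(i-1)) read
  2·M_0 + 8·M_1 + 2·M_2 = 6(Δ_1 - Δ_0) = 21
  2·M_1 + 8·M_2 + 2·M_3 = 6(Δ_2 - Δ_1) = 51
  2·M_2 + 8·M_3 + 2·M_4 = 6(Δ_3 - Δ_2) = -63
Clamped end conditions give two more equations: 2h_0·M_0 + h_0·M_1 = 6(Δ_0 - S'(0)) = -63 and h_3·M_3 + 2h_3·M_4 = 6(S'(8) - Δ_3) = 42.
Solving the tridiagonal system: M_0 = -73/4, M_1 = 5, M_2 = 35/4, M_3 = -29/2, M_4 = 71/4.
On [4, 6], with S_2(x) = a_2 + b_2·(x - 4) + c_2·(x - 4)² + d_2·(x - 4)³: c_2 = M_2/2 = 35/8, d_2 = (M_3 - M_2)/(6h_2) = -31/16, b_2 = Δ_2 - h_2(2M_2 + M_3)/6 = 13/2.

6.5000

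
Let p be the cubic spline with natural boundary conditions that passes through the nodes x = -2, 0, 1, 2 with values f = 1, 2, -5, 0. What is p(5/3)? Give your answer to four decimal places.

Put σ_i = p'' at the i-th knot. Here h = (2, 1, 1) and Δ = (1/2, -7, 5), so the interior equations h_(i-1)·σ_(i-1) + 2(h_(i-1)+h_i)·σ_i + h_i·σ_(i+1) = 6(Δ_i − Δ_(i-1)) read
  2·σ_0 + 6·σ_1 + 1·σ_2 = 6(Δ_1 - Δ_0) = -45
  1·σ_1 + 4·σ_2 + 1·σ_3 = 6(Δ_2 - Δ_1) = 72
Natural end conditions: σ_0 = σ_3 = 0.
Solving: σ_0 = 0, σ_1 = -252/23, σ_2 = 477/23, σ_3 = 0.
On [1, 2], p(x) = -5 - 44/23·(x - 1) + 477/46·(x - 1)² - 159/46·(x - 1)³.
With (x - 1) = 2/3: p(5/3) = -557/207.

-2.6908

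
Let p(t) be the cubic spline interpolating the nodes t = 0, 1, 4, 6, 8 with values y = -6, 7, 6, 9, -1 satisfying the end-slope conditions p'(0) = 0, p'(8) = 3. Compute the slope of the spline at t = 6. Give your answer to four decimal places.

-3.1701

Put σ_i = p'' at the i-th knot. Here h = (1, 3, 2, 2) and Δ = (13, -1/3, 3/2, -5), so the interior equations h_(i-1)·σ_(i-1) + 2(h_(i-1)+h_i)·σ_i + h_i·σ_(i+1) = 6(Δ_i − Δ_(i-1)) read
  1·σ_0 + 8·σ_1 + 3·σ_2 = 6(Δ_1 - Δ_0) = -80
  3·σ_1 + 10·σ_2 + 2·σ_3 = 6(Δ_2 - Δ_1) = 11
  2·σ_2 + 8·σ_3 + 2·σ_4 = 6(Δ_3 - Δ_2) = -39
Clamped end conditions give two more equations: 2h_0·σ_0 + h_0·σ_1 = 6(Δ_0 - p'(0)) = 78 and h_3·σ_3 + 2h_3·σ_4 = 6(p'(8) - Δ_3) = 48.
Solving the tridiagonal system: σ_0 = 14053/288, σ_1 = -2821/144, σ_2 = 2681/288, σ_3 = -1679/144, σ_4 = 5135/288.
On [6, 8], p'(t) = b_3 + 2c_3·(t - 6) + 3d_3·(t - 6)² with b_3 = Δ_3 - h_3(2σ_3 + σ_4)/6 = -913/288, c_3 = σ_3/2 = -1679/288, d_3 = (σ_4 - σ_3)/(6h_3) = 2831/1152. So p'(6) = -913/288.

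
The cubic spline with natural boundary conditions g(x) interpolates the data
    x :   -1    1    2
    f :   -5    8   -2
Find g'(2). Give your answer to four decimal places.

Write M_i for g''(x_i). With h_i = 2, 1 and divided differences Δ_i = 13/2, -10, the continuity of g' gives the tridiagonal system
  2·M_0 + 6·M_1 + 1·M_2 = 6(Δ_1 - Δ_0) = -99
Natural end conditions: M_0 = M_2 = 0.
Forward elimination and back-substitution give M_0 = 0, M_1 = -33/2, M_2 = 0.
On [1, 2], g'(x) = b_1 + 2c_1·(x - 1) + 3d_1·(x - 1)² with b_1 = Δ_1 - h_1(2M_1 + M_2)/6 = -9/2, c_1 = M_1/2 = -33/4, d_1 = (M_2 - M_1)/(6h_1) = 11/4. So g'(2) = -51/4.

-12.7500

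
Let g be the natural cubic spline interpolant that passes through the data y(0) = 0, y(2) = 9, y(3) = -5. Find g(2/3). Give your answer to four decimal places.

With M_i denoting the second derivative at x_i, h_i = 2, 1, and Δ_i = (y_(i+1) − y_i)/h_i = 9/2, -14:
  2·M_0 + 6·M_1 + 1·M_2 = 6(Δ_1 - Δ_0) = -111
Natural end conditions: M_0 = M_2 = 0.
Hence M_0 = 0, M_1 = -37/2, M_2 = 0.
On [0, 2], g(t) = 0 + 32/3·t + 0·t² - 37/24·t³.
With t = 2/3: g(2/3) = 539/81.

6.6543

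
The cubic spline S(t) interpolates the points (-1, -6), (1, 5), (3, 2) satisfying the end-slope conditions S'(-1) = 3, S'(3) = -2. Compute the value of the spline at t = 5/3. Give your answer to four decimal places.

Put m_i = S'' at the i-th knot. Here h = (2, 2) and Δ = (11/2, -3/2), so the interior equations h_(i-1)·m_(i-1) + 2(h_(i-1)+h_i)·m_i + h_i·m_(i+1) = 6(Δ_i − Δ_(i-1)) read
  2·m_0 + 8·m_1 + 2·m_2 = 6(Δ_1 - Δ_0) = -42
Clamped end conditions give two more equations: 2h_0·m_0 + h_0·m_1 = 6(Δ_0 - S'(-1)) = 15 and h_1·m_1 + 2h_1·m_2 = 6(S'(3) - Δ_1) = -3.
Hence m_0 = 31/4, m_1 = -8, m_2 = 13/4.
On [1, 3], S(t) = 5 + 11/4·(t - 1) - 4·(t - 1)² + 15/16·(t - 1)³.
With (t - 1) = 2/3: S(5/3) = 16/3.

5.3333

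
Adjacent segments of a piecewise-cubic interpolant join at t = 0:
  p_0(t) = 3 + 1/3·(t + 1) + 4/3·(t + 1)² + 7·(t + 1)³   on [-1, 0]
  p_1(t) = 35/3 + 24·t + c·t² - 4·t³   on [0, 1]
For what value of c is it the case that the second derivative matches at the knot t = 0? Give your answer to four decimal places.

22.3333

p_0''(t) = 8/3 + 42·(t + 1), so p_0''(0) = 134/3. On the right, p_1''(0) = 2c, so c = 67/3.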